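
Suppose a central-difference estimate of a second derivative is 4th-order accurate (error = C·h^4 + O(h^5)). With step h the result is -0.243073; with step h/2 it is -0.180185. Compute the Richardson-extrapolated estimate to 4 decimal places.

-0.1760

The leading error scales as h^4; refining by a factor of 2 reduces it by 2^4 = 16.
Extrapolated value = (16·A(h/2) − A(h)) / (16 − 1)
= (16·(-0.180185) − (-0.243073)) / 15
= -2.639887 / 15 = -0.175992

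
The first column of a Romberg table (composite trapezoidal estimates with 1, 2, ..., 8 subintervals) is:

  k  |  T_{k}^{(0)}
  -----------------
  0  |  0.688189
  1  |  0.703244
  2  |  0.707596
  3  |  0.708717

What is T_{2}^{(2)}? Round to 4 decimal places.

0.7091

T_{1}^{(1)} = 0.703244 + (0.703244 − 0.688189)/3 = 0.708262
T_{2}^{(1)} = 0.707596 + (0.707596 − 0.703244)/3 = 0.709047
T_{2}^{(2)} = (16·0.709047 − 0.708262) / 15 = 0.709099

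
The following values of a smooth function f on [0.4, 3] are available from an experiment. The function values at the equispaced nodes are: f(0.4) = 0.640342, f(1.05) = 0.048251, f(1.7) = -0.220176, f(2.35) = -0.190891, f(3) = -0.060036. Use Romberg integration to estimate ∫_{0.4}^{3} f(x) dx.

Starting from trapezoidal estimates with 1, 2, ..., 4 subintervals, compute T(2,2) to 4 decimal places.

T(0,0) (trapezoid, 1 panel, h=2.6000): 0.754398
T(1,0) (trapezoid, 2 panels, h=1.3000): 0.090970
T(2,0) (trapezoid, 4 panels, h=0.6500): -0.047231
T(1,1) = 0.090970 + (0.090970 − 0.754398)/3 = -0.130173
T(2,1) = -0.047231 + (-0.047231 − 0.090970)/3 = -0.093298
T(2,2) = -0.093298 + (-0.093298 − (-0.130173))/15 = -0.090840

-0.0908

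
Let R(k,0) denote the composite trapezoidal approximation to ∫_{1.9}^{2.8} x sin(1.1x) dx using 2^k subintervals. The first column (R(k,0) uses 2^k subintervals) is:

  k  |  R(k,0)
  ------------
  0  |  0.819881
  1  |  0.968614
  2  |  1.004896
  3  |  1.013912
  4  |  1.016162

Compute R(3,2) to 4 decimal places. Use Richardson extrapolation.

Richardson extrapolation on the trapezoidal column (denominator 4−1=3):
R(2,1) = 1.004896 + (1.004896 − 0.968614)/3 = 1.016990
R(3,1) = (4·1.013912 − 1.004896) / 3 = 1.016917
R(3,2) = 1.016917 + (1.016917 − 1.016990)/15 = 1.016912
(Column j=1 coincides with Simpson's rule on the same nodes.)

1.0169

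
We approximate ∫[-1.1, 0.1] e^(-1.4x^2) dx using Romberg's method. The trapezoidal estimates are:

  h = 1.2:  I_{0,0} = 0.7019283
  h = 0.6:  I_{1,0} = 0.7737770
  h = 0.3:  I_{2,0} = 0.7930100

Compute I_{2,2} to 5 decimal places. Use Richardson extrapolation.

0.79953

Richardson extrapolation on the trapezoidal column (denominator 4−1=3):
I_{1,1} = 0.7737770 + (0.7737770 − 0.7019283)/3 = 0.7977266
I_{2,1} = 0.7930100 + (0.7930100 − 0.7737770)/3 = 0.7994210
I_{2,2} = 0.7994210 + (0.7994210 − 0.7977266)/15 = 0.7995340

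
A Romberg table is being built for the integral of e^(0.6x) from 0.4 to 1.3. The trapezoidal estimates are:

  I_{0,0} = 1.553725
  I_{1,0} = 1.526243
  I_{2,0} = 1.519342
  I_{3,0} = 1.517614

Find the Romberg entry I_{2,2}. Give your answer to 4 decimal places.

1.5170

Richardson extrapolation on the trapezoidal column (denominator 4−1=3):
I_{1,1} = 1.526243 + (1.526243 − 1.553725)/3 = 1.517082
I_{2,1} = 1.519342 + (1.519342 − 1.526243)/3 = 1.517042
I_{2,2} = 1.517042 + (1.517042 − 1.517082)/15 = 1.517039
(Column j=1 coincides with Simpson's rule on the same nodes.)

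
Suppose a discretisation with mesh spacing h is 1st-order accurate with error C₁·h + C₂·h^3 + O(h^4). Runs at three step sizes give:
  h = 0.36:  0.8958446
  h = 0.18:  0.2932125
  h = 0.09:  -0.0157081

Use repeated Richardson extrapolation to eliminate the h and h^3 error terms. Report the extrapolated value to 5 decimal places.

First eliminate the h term (factor 2^1 = 2):
  B₁ = (2·0.2932125 − 0.8958446)/1 = -0.3094196
  B₂ = (2·(-0.0157081) − 0.2932125)/1 = -0.3246287
Then eliminate the h^3 term (factor 2^3 = 8):
  (8·(-0.3246287) − (-0.3094196))/7 = -0.3268014

-0.32680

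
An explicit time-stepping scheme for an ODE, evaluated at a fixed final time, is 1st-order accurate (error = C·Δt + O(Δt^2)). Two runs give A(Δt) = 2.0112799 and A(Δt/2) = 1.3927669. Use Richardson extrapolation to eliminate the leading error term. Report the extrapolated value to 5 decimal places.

Extrapolated value = (2·A(Δt/2) − A(Δt)) / (2 − 1)
= (2·1.3927669 − 2.0112799) / 1
= 0.7742539 / 1 = 0.7742539

0.77425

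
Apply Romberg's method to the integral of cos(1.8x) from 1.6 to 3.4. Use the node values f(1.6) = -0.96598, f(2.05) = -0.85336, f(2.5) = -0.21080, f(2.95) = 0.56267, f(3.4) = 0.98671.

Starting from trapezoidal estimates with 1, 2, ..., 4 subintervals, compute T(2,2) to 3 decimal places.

T(0,0) (trapezoid, 1 panel, h=1.8000): 0.01866
T(1,0) (trapezoid, 2 panels, h=0.9000): -0.18039
T(2,0) (trapezoid, 4 panels, h=0.4500): -0.22101
T(1,1) = -0.18039 + (-0.18039 − 0.01866)/3 = -0.24674
T(2,1) = -0.22101 + (-0.22101 − (-0.18039))/3 = -0.23455
T(2,2) = -0.23455 + (-0.23455 − (-0.24674))/15 = -0.23374

-0.234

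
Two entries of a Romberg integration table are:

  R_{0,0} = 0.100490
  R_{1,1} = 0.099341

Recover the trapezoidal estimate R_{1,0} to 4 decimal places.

0.0996

From R_{1,1} = (4·R_{1,0} − R_{0,0})/3, solve for R_{1,0}:
4·R_{1,0} = 3·0.099341 + 0.100490 = 0.398513
R_{1,0} = 0.099628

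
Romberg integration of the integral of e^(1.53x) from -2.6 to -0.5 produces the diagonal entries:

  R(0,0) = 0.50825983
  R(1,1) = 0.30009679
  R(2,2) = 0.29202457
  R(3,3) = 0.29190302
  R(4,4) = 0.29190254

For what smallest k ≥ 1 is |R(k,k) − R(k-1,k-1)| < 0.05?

k = 2

|R(1,1) − R(0,0)| = 0.20816304 ≥ 0.05
|R(2,2) − R(1,1)| = 0.00807222 < 0.05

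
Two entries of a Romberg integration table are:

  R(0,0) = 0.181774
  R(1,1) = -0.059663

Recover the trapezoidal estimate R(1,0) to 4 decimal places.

From R(1,1) = (4·R(1,0) − R(0,0))/3, solve for R(1,0):
4·R(1,0) = 3·(-0.059663) + 0.181774 = 0.002785
R(1,0) = 0.000696

0.0007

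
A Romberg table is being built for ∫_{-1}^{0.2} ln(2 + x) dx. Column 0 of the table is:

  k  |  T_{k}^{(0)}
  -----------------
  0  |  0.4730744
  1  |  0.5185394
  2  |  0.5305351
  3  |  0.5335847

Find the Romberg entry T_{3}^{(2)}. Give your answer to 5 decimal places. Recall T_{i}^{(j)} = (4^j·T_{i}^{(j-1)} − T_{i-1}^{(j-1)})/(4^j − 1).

T_{2}^{(1)} = 0.5305351 + (0.5305351 − 0.5185394)/3 = 0.5345337
T_{3}^{(1)} = (4·0.5335847 − 0.5305351) / 3 = 0.5346012
T_{3}^{(2)} = 0.5346012 + (0.5346012 − 0.5345337)/15 = 0.5346057

0.53461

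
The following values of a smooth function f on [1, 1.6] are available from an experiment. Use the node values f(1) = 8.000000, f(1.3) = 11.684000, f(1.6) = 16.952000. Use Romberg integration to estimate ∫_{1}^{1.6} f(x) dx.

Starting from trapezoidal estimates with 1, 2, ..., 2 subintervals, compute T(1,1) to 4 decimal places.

T(0,0) (trapezoid, 1 panel, h=0.6000): 7.485600
T(1,0) (trapezoid, 2 panels, h=0.3000): 7.248000
T(1,1) = 7.248000 + (7.248000 − 7.485600)/3 = 7.168800

7.1688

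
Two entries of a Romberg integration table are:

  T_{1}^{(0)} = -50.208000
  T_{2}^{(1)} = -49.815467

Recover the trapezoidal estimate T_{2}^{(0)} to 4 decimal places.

From T_{2}^{(1)} = (4·T_{2}^{(0)} − T_{1}^{(0)})/3, solve for T_{2}^{(0)}:
4·T_{2}^{(0)} = 3·(-49.815467) + (-50.208000) = -199.654401
T_{2}^{(0)} = -49.913600

-49.9136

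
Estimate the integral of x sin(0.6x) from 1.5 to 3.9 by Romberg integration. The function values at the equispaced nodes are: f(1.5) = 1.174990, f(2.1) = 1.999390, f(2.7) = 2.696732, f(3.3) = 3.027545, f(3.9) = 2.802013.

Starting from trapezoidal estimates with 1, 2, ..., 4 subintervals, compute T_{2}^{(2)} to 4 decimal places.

T_{0}^{(0)} (trapezoid, 1 panel, h=2.4000): 4.772404
T_{1}^{(0)} (trapezoid, 2 panels, h=1.2000): 5.622280
T_{2}^{(0)} (trapezoid, 4 panels, h=0.6000): 5.827301
T_{1}^{(1)} = 5.622280 + (5.622280 − 4.772404)/3 = 5.905572
T_{2}^{(1)} = 5.827301 + (5.827301 − 5.622280)/3 = 5.895641
T_{2}^{(2)} = 5.895641 + (5.895641 − 5.905572)/15 = 5.894979

5.8950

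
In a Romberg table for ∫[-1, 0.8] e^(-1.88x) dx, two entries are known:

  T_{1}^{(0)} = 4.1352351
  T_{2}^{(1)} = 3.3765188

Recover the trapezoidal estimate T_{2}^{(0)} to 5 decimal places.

From T_{2}^{(1)} = (4·T_{2}^{(0)} − T_{1}^{(0)})/3, solve for T_{2}^{(0)}:
4·T_{2}^{(0)} = 3·3.3765188 + 4.1352351 = 14.2647915
T_{2}^{(0)} = 3.5661979

3.56620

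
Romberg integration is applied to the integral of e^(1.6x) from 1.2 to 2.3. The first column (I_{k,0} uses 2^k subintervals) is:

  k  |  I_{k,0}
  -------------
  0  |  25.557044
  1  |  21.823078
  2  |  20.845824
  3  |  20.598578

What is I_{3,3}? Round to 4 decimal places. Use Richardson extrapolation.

I_{1,1} = 21.823078 + (21.823078 − 25.557044)/3 = 20.578423
I_{2,1} = (4·20.845824 − 21.823078) / 3 = 20.520073
I_{3,1} = (4·20.598578 − 20.845824) / 3 = 20.516163
I_{2,2} = 20.520073 + (20.520073 − 20.578423)/15 = 20.516183
I_{3,2} = (16·20.516163 − 20.520073) / 15 = 20.515902
I_{3,3} = 20.515902 + (20.515902 − 20.516183)/63 = 20.515898

20.5159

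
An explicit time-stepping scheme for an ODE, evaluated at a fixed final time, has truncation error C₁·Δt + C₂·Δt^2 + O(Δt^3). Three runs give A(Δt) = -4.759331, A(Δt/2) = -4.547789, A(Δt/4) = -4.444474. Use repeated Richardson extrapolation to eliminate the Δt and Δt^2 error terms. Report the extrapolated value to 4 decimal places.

First eliminate the Δt term (factor 2^1 = 2):
  B₁ = (2·(-4.547789) − (-4.759331))/1 = -4.336247
  B₂ = (2·(-4.444474) − (-4.547789))/1 = -4.341159
Then eliminate the Δt^2 term (factor 2^2 = 4):
  (4·(-4.341159) − (-4.336247))/3 = -4.342796

-4.3428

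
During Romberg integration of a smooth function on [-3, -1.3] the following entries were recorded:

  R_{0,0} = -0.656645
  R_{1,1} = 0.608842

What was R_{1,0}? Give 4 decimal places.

0.2925

From R_{1,1} = (4·R_{1,0} − R_{0,0})/3, solve for R_{1,0}:
4·R_{1,0} = 3·0.608842 + (-0.656645) = 1.169881
R_{1,0} = 0.292470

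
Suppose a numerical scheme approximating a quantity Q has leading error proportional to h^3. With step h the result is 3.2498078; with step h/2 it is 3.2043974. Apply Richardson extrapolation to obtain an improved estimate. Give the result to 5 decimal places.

Extrapolated value = (8·A(h/2) − A(h)) / (8 − 1)
= (8·3.2043974 − 3.2498078) / 7
= 22.3853714 / 7 = 3.1979102

3.19791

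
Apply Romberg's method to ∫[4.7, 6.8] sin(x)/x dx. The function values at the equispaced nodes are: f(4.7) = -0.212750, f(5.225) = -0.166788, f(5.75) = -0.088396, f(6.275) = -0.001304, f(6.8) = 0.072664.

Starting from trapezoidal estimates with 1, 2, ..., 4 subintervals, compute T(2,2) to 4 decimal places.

T(0,0) (trapezoid, 1 panel, h=2.1000): -0.147090
T(1,0) (trapezoid, 2 panels, h=1.0500): -0.166361
T(2,0) (trapezoid, 4 panels, h=0.5250): -0.171429
T(1,1) = -0.166361 + (-0.166361 − (-0.147090))/3 = -0.172785
T(2,1) = -0.171429 + (-0.171429 − (-0.166361))/3 = -0.173118
T(2,2) = -0.173118 + (-0.173118 − (-0.172785))/15 = -0.173140

-0.1731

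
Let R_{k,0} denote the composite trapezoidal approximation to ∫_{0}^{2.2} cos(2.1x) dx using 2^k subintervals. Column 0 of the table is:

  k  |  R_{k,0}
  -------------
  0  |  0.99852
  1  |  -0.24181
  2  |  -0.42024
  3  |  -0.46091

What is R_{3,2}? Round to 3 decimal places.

-0.474

Richardson extrapolation on the trapezoidal column (denominator 4−1=3):
R_{2,1} = (4·(-0.42024) − (-0.24181)) / 3 = -0.47972
R_{3,1} = (4·(-0.46091) − (-0.42024)) / 3 = -0.47447
R_{3,2} = -0.47447 + (-0.47447 − (-0.47972))/15 = -0.47412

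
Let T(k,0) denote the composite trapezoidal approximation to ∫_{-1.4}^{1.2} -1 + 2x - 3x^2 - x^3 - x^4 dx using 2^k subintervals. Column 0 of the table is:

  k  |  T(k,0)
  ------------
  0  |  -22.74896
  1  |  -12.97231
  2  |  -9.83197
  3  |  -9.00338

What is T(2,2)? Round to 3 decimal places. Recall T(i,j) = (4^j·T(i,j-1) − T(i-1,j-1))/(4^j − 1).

T(1,1) = (4·(-12.97231) − (-22.74896)) / 3 = -9.71343
T(2,1) = -9.83197 + (-9.83197 − (-12.97231))/3 = -8.78519
T(2,2) = (16·(-8.78519) − (-9.71343)) / 15 = -8.72331

-8.723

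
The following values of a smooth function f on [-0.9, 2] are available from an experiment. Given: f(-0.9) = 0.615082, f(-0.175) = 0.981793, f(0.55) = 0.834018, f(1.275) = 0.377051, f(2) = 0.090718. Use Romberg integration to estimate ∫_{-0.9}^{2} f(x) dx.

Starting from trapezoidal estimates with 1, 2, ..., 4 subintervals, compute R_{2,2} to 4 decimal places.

R_{0,0} (trapezoid, 1 panel, h=2.9000): 1.023410
R_{1,0} (trapezoid, 2 panels, h=1.4500): 1.721031
R_{2,0} (trapezoid, 4 panels, h=0.7250): 1.845677
R_{1,1} = 1.721031 + (1.721031 − 1.023410)/3 = 1.953571
R_{2,1} = 1.845677 + (1.845677 − 1.721031)/3 = 1.887226
R_{2,2} = 1.887226 + (1.887226 − 1.953571)/15 = 1.882803

1.8828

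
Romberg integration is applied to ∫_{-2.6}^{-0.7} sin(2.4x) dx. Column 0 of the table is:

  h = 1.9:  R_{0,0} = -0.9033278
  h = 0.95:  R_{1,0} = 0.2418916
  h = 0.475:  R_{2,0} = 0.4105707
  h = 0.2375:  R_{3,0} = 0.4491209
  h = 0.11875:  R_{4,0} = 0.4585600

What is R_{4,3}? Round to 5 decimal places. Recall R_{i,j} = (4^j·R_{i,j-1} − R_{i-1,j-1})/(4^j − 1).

0.46169

R_{2,1} = 0.4105707 + (0.4105707 − 0.2418916)/3 = 0.4667971
R_{3,1} = (4·0.4491209 − 0.4105707) / 3 = 0.4619710
R_{4,1} = 0.4585600 + (0.4585600 − 0.4491209)/3 = 0.4617064
R_{3,2} = 0.4619710 + (0.4619710 − 0.4667971)/15 = 0.4616493
R_{4,2} = 0.4617064 + (0.4617064 − 0.4619710)/15 = 0.4616888
R_{4,3} = (64·0.4616888 − 0.4616493) / 63 = 0.4616894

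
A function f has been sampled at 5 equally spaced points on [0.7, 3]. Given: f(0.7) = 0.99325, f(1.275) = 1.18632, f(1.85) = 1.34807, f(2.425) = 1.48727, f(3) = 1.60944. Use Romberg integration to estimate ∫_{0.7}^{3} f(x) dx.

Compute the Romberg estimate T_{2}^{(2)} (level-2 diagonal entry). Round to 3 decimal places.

3.065

T_{0}^{(0)} (trapezoid, 1 panel, h=2.3000): 2.99309
T_{1}^{(0)} (trapezoid, 2 panels, h=1.1500): 3.04683
T_{2}^{(0)} (trapezoid, 4 panels, h=0.5750): 3.06073
T_{1}^{(1)} = 3.04683 + (3.04683 − 2.99309)/3 = 3.06474
T_{2}^{(1)} = 3.06073 + (3.06073 − 3.04683)/3 = 3.06536
T_{2}^{(2)} = 3.06536 + (3.06536 − 3.06474)/15 = 3.06540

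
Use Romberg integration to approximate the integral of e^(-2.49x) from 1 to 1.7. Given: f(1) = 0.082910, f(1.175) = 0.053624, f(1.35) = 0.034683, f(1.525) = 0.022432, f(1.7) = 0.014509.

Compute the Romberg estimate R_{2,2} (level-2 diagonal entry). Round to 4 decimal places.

R_{0,0} (trapezoid, 1 panel, h=0.7000): 0.034097
R_{1,0} (trapezoid, 2 panels, h=0.3500): 0.029187
R_{2,0} (trapezoid, 4 panels, h=0.1750): 0.027903
R_{1,1} = 0.029187 + (0.029187 − 0.034097)/3 = 0.027550
R_{2,1} = 0.027903 + (0.027903 − 0.029187)/3 = 0.027475
R_{2,2} = 0.027475 + (0.027475 − 0.027550)/15 = 0.027470

0.0275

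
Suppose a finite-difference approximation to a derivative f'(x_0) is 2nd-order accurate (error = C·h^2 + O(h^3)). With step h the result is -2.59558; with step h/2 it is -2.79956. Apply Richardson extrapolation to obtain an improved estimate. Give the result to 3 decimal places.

The leading error scales as h^2; refining by a factor of 2 reduces it by 2^2 = 4.
Extrapolated value = (4·A(h/2) − A(h)) / (4 − 1)
= (4·(-2.79956) − (-2.59558)) / 3
= -8.60266 / 3 = -2.86755

-2.868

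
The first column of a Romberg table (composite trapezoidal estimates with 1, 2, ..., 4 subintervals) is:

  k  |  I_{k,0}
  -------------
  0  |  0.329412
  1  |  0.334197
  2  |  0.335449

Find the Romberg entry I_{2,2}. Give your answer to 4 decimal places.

0.3359

Richardson extrapolation on the trapezoidal column (denominator 4−1=3):
I_{1,1} = 0.334197 + (0.334197 − 0.329412)/3 = 0.335792
I_{2,1} = 0.335449 + (0.335449 − 0.334197)/3 = 0.335866
I_{2,2} = (16·0.335866 − 0.335792) / 15 = 0.335871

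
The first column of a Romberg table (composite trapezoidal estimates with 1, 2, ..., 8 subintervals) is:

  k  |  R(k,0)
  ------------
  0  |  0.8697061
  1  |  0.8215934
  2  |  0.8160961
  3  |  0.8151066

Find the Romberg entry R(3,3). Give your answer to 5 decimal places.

0.81481

R(1,1) = 0.8215934 + (0.8215934 − 0.8697061)/3 = 0.8055558
R(2,1) = 0.8160961 + (0.8160961 − 0.8215934)/3 = 0.8142637
R(3,1) = 0.8151066 + (0.8151066 − 0.8160961)/3 = 0.8147768
R(2,2) = 0.8142637 + (0.8142637 − 0.8055558)/15 = 0.8148442
R(3,2) = 0.8147768 + (0.8147768 − 0.8142637)/15 = 0.8148110
R(3,3) = 0.8148110 + (0.8148110 − 0.8148442)/63 = 0.8148105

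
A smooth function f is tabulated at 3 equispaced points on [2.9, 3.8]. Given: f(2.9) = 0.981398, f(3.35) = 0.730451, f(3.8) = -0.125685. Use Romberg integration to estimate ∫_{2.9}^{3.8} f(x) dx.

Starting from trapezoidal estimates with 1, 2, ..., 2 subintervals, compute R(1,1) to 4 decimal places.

0.5666

R(0,0) (trapezoid, 1 panel, h=0.9000): 0.385071
R(1,0) (trapezoid, 2 panels, h=0.4500): 0.521238
R(1,1) = 0.521238 + (0.521238 − 0.385071)/3 = 0.566627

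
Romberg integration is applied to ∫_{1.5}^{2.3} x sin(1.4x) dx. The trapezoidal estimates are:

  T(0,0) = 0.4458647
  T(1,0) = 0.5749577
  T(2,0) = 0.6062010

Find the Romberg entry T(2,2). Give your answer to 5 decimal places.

0.61652

Richardson extrapolation on the trapezoidal column (denominator 4−1=3):
T(1,1) = 0.5749577 + (0.5749577 − 0.4458647)/3 = 0.6179887
T(2,1) = 0.6062010 + (0.6062010 − 0.5749577)/3 = 0.6166154
T(2,2) = 0.6166154 + (0.6166154 − 0.6179887)/15 = 0.6165238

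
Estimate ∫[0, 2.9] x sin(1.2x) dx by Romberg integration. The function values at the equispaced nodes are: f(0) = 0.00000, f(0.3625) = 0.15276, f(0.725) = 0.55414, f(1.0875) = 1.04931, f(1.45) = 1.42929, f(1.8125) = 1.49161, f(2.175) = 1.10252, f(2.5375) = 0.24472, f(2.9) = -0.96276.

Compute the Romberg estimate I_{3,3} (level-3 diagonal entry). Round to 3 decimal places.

I_{0,0} (trapezoid, 1 panel, h=2.9000): -1.39600
I_{1,0} (trapezoid, 2 panels, h=1.4500): 1.37447
I_{2,0} (trapezoid, 4 panels, h=0.7250): 1.88831
I_{3,0} (trapezoid, 8 panels, h=0.3625): 2.00933
I_{1,1} = 1.37447 + (1.37447 − (-1.39600))/3 = 2.29796
I_{2,1} = 1.88831 + (1.88831 − 1.37447)/3 = 2.05959
I_{3,1} = 2.00933 + (2.00933 − 1.88831)/3 = 2.04967
I_{2,2} = 2.05959 + (2.05959 − 2.29796)/15 = 2.04370
I_{3,2} = 2.04967 + (2.04967 − 2.05959)/15 = 2.04901
I_{3,3} = 2.04901 + (2.04901 − 2.04370)/63 = 2.04909

2.049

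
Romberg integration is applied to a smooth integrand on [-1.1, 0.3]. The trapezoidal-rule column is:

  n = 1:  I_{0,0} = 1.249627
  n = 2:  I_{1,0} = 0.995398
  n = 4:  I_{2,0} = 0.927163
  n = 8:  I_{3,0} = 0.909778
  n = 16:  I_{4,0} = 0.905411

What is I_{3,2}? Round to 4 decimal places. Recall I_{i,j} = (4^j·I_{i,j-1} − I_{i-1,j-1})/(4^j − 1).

Richardson extrapolation on the trapezoidal column (denominator 4−1=3):
I_{2,1} = 0.927163 + (0.927163 − 0.995398)/3 = 0.904418
I_{3,1} = 0.909778 + (0.909778 − 0.927163)/3 = 0.903983
I_{3,2} = (16·0.903983 − 0.904418) / 15 = 0.903954

0.9040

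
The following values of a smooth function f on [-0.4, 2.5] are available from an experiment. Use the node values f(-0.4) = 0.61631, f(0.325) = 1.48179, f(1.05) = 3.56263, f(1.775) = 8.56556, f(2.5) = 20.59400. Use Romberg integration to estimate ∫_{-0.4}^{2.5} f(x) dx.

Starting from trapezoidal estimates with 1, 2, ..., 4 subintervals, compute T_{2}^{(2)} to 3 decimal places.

16.522

T_{0}^{(0)} (trapezoid, 1 panel, h=2.9000): 30.75495
T_{1}^{(0)} (trapezoid, 2 panels, h=1.4500): 20.54329
T_{2}^{(0)} (trapezoid, 4 panels, h=0.7250): 17.55597
T_{1}^{(1)} = 20.54329 + (20.54329 − 30.75495)/3 = 17.13940
T_{2}^{(1)} = 17.55597 + (17.55597 − 20.54329)/3 = 16.56020
T_{2}^{(2)} = 16.56020 + (16.56020 − 17.13940)/15 = 16.52159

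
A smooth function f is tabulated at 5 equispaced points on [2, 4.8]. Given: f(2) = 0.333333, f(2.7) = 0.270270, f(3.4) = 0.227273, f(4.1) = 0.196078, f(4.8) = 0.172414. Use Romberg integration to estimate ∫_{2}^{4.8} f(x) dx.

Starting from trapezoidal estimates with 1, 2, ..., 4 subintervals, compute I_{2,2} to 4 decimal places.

I_{0,0} (trapezoid, 1 panel, h=2.8000): 0.708046
I_{1,0} (trapezoid, 2 panels, h=1.4000): 0.672205
I_{2,0} (trapezoid, 4 panels, h=0.7000): 0.662546
I_{1,1} = 0.672205 + (0.672205 − 0.708046)/3 = 0.660258
I_{2,1} = 0.662546 + (0.662546 − 0.672205)/3 = 0.659326
I_{2,2} = 0.659326 + (0.659326 − 0.660258)/15 = 0.659264

0.6593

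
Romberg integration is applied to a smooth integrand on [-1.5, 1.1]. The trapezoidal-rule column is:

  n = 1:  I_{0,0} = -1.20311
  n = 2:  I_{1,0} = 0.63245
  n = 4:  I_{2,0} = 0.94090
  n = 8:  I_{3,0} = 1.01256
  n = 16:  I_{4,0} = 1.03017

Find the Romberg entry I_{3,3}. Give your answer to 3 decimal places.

1.036

I_{1,1} = 0.63245 + (0.63245 − (-1.20311))/3 = 1.24430
I_{2,1} = 0.94090 + (0.94090 − 0.63245)/3 = 1.04372
I_{3,1} = 1.01256 + (1.01256 − 0.94090)/3 = 1.03645
I_{2,2} = (16·1.04372 − 1.24430) / 15 = 1.03035
I_{3,2} = (16·1.03645 − 1.04372) / 15 = 1.03597
I_{3,3} = (64·1.03597 − 1.03035) / 63 = 1.03606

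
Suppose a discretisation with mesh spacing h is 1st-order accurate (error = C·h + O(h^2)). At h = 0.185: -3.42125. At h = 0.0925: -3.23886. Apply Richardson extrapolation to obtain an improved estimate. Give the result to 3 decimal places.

Extrapolated value = (2·A(h/2) − A(h)) / (2 − 1)
= (2·(-3.23886) − (-3.42125)) / 1
= -3.05647 / 1 = -3.05647

-3.056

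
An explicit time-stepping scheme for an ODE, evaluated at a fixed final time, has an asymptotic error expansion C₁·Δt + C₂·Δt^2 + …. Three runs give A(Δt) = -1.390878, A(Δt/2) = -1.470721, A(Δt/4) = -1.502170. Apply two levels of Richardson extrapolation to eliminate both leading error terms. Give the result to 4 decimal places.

-1.5280

First eliminate the Δt term (factor 2^1 = 2):
  B₁ = (2·(-1.470721) − (-1.390878))/1 = -1.550564
  B₂ = (2·(-1.502170) − (-1.470721))/1 = -1.533619
Then eliminate the Δt^2 term (factor 2^2 = 4):
  (4·(-1.533619) − (-1.550564))/3 = -1.527971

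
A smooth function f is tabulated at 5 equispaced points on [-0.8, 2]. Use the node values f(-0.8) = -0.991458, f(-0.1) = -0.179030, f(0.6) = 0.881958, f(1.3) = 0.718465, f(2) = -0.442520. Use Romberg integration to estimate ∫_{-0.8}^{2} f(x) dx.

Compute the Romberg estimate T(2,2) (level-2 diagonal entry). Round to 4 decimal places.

0.5540

T(0,0) (trapezoid, 1 panel, h=2.8000): -2.007569
T(1,0) (trapezoid, 2 panels, h=1.4000): 0.230957
T(2,0) (trapezoid, 4 panels, h=0.7000): 0.493083
T(1,1) = 0.230957 + (0.230957 − (-2.007569))/3 = 0.977132
T(2,1) = 0.493083 + (0.493083 − 0.230957)/3 = 0.580458
T(2,2) = 0.580458 + (0.580458 − 0.977132)/15 = 0.554013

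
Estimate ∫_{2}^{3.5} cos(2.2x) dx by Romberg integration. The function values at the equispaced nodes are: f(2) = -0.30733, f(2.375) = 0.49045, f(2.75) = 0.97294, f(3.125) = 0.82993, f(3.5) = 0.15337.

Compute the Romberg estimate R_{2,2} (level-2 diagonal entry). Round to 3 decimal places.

R_{0,0} (trapezoid, 1 panel, h=1.5000): -0.11547
R_{1,0} (trapezoid, 2 panels, h=0.7500): 0.67197
R_{2,0} (trapezoid, 4 panels, h=0.3750): 0.83113
R_{1,1} = 0.67197 + (0.67197 − (-0.11547))/3 = 0.93445
R_{2,1} = 0.83113 + (0.83113 − 0.67197)/3 = 0.88418
R_{2,2} = 0.88418 + (0.88418 − 0.93445)/15 = 0.88083

0.881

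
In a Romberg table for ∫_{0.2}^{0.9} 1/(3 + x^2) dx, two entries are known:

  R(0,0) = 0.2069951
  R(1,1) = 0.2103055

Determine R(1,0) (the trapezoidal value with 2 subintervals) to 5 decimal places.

From R(1,1) = (4·R(1,0) − R(0,0))/3, solve for R(1,0):
4·R(1,0) = 3·0.2103055 + 0.2069951 = 0.8379116
R(1,0) = 0.2094779

0.20948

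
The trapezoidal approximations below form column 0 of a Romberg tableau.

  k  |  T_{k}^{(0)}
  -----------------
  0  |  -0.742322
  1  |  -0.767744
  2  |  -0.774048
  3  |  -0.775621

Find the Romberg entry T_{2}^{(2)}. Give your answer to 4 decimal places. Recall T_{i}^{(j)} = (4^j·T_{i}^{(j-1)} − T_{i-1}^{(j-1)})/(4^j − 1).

Richardson extrapolation on the trapezoidal column (denominator 4−1=3):
T_{1}^{(1)} = (4·(-0.767744) − (-0.742322)) / 3 = -0.776218
T_{2}^{(1)} = -0.774048 + (-0.774048 − (-0.767744))/3 = -0.776149
T_{2}^{(2)} = (16·(-0.776149) − (-0.776218)) / 15 = -0.776144

-0.7761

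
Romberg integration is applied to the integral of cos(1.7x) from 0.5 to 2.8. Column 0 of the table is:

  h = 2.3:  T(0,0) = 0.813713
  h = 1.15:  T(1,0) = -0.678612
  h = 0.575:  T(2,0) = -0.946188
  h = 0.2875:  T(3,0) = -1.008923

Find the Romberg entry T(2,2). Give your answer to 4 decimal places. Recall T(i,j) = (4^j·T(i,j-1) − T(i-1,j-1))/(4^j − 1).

T(1,1) = (4·(-0.678612) − 0.813713) / 3 = -1.176054
T(2,1) = (4·(-0.946188) − (-0.678612)) / 3 = -1.035380
T(2,2) = -1.035380 + (-1.035380 − (-1.176054))/15 = -1.026002

-1.0260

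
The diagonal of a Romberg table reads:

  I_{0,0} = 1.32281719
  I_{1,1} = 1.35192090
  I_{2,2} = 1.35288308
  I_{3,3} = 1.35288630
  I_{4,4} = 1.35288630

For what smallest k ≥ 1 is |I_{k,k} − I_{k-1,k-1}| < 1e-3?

|I_{1,1} − I_{0,0}| = 0.02910371 ≥ 1e-3
|I_{2,2} − I_{1,1}| = 0.00096218 < 1e-3

k = 2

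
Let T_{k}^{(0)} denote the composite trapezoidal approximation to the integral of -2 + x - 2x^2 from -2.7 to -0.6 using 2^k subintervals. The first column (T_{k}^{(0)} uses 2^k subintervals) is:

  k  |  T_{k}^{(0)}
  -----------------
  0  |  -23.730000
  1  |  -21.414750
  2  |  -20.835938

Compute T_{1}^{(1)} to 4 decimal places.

Richardson extrapolation on the trapezoidal column (denominator 4−1=3):
T_{1}^{(1)} = -21.414750 + (-21.414750 − (-23.730000))/3 = -20.643000

-20.6430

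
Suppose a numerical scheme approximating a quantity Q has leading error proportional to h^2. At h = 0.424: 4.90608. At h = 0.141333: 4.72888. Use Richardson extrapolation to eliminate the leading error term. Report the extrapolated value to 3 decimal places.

The leading error scales as h^2; refining by a factor of 3 reduces it by 3^2 = 9.
Extrapolated value = (9·A(h/3) − A(h)) / (9 − 1)
= (9·4.72888 − 4.90608) / 8
= 37.65384 / 8 = 4.70673

4.707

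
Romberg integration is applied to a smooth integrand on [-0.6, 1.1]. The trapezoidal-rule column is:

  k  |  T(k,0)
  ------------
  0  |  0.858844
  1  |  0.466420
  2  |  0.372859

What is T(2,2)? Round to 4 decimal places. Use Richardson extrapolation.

T(1,1) = 0.466420 + (0.466420 − 0.858844)/3 = 0.335612
T(2,1) = 0.372859 + (0.372859 − 0.466420)/3 = 0.341672
T(2,2) = 0.341672 + (0.341672 − 0.335612)/15 = 0.342076

0.3421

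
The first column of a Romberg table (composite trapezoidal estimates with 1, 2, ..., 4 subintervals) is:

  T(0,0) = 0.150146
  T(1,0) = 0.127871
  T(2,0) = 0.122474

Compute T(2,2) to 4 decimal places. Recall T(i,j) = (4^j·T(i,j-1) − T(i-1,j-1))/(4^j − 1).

0.1207

T(1,1) = (4·0.127871 − 0.150146) / 3 = 0.120446
T(2,1) = 0.122474 + (0.122474 − 0.127871)/3 = 0.120675
T(2,2) = 0.120675 + (0.120675 − 0.120446)/15 = 0.120690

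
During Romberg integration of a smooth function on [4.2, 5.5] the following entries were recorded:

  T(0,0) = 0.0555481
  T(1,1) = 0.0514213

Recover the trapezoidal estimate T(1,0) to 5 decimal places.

0.05245

From T(1,1) = (4·T(1,0) − T(0,0))/3, solve for T(1,0):
4·T(1,0) = 3·0.0514213 + 0.0555481 = 0.2098120
T(1,0) = 0.0524530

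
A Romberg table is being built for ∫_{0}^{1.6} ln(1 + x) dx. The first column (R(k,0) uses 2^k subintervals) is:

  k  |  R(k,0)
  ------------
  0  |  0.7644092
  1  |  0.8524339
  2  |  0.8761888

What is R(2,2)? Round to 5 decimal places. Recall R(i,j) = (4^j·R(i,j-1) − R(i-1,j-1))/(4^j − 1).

Richardson extrapolation on the trapezoidal column (denominator 4−1=3):
R(1,1) = (4·0.8524339 − 0.7644092) / 3 = 0.8817755
R(2,1) = (4·0.8761888 − 0.8524339) / 3 = 0.8841071
R(2,2) = (16·0.8841071 − 0.8817755) / 15 = 0.8842625
(Column j=1 coincides with Simpson's rule on the same nodes.)

0.88426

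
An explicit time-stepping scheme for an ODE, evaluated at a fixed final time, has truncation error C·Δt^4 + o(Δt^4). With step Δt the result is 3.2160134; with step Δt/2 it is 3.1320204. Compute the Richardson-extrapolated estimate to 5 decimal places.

The leading error scales as Δt^4; refining by a factor of 2 reduces it by 2^4 = 16.
Extrapolated value = (16·A(Δt/2) − A(Δt)) / (16 − 1)
= (16·3.1320204 − 3.2160134) / 15
= 46.8963130 / 15 = 3.1264209

3.12642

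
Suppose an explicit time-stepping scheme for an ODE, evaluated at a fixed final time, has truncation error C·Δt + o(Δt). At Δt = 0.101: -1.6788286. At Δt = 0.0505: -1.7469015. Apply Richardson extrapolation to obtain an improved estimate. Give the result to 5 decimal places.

-1.81497

Extrapolated value = (2·A(Δt/2) − A(Δt)) / (2 − 1)
= (2·(-1.7469015) − (-1.6788286)) / 1
= -1.8149744 / 1 = -1.8149744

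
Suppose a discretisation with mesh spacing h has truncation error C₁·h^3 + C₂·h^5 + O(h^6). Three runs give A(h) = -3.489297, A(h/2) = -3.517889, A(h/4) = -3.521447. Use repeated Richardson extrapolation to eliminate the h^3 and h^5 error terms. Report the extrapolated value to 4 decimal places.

-3.5220

First eliminate the h^3 term (factor 2^3 = 8):
  B₁ = (8·(-3.517889) − (-3.489297))/7 = -3.521974
  B₂ = (8·(-3.521447) − (-3.517889))/7 = -3.521955
Then eliminate the h^5 term (factor 2^5 = 32):
  (32·(-3.521955) − (-3.521974))/31 = -3.521954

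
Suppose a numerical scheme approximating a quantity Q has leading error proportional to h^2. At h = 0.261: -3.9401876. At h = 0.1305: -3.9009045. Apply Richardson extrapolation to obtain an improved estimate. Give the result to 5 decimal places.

The leading error scales as h^2; refining by a factor of 2 reduces it by 2^2 = 4.
Extrapolated value = (4·A(h/2) − A(h)) / (4 − 1)
= (4·(-3.9009045) − (-3.9401876)) / 3
= -11.6634304 / 3 = -3.8878101

-3.88781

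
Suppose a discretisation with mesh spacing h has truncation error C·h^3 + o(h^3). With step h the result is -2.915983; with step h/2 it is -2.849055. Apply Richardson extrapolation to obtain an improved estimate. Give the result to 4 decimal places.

-2.8395

Extrapolated value = (8·A(h/2) − A(h)) / (8 − 1)
= (8·(-2.849055) − (-2.915983)) / 7
= -19.876457 / 7 = -2.839494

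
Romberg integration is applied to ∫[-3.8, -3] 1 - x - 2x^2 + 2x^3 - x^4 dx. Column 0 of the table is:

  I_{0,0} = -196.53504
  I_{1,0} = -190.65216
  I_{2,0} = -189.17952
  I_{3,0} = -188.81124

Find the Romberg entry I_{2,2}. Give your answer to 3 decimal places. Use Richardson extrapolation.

I_{1,1} = (4·(-190.65216) − (-196.53504)) / 3 = -188.69120
I_{2,1} = -189.17952 + (-189.17952 − (-190.65216))/3 = -188.68864
I_{2,2} = (16·(-188.68864) − (-188.69120)) / 15 = -188.68847

-188.688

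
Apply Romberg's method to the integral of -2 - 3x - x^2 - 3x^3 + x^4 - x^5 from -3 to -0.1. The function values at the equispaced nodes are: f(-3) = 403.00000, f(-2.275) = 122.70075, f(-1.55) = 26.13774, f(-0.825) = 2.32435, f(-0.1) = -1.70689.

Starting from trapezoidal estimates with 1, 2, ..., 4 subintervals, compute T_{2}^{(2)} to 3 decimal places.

T_{0}^{(0)} (trapezoid, 1 panel, h=2.9000): 581.87501
T_{1}^{(0)} (trapezoid, 2 panels, h=1.4500): 328.83723
T_{2}^{(0)} (trapezoid, 4 panels, h=0.7250): 255.06181
T_{1}^{(1)} = 328.83723 + (328.83723 − 581.87501)/3 = 244.49130
T_{2}^{(1)} = 255.06181 + (255.06181 − 328.83723)/3 = 230.47000
T_{2}^{(2)} = 230.47000 + (230.47000 − 244.49130)/15 = 229.53525

229.535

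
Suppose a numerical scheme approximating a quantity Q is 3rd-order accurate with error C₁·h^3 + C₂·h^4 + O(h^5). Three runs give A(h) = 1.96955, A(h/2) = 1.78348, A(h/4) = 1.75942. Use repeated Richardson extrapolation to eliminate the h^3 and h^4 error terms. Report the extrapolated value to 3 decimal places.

1.756

First eliminate the h^3 term (factor 2^3 = 8):
  B₁ = (8·1.78348 − 1.96955)/7 = 1.75690
  B₂ = (8·1.75942 − 1.78348)/7 = 1.75598
Then eliminate the h^4 term (factor 2^4 = 16):
  (16·1.75598 − 1.75690)/15 = 1.75592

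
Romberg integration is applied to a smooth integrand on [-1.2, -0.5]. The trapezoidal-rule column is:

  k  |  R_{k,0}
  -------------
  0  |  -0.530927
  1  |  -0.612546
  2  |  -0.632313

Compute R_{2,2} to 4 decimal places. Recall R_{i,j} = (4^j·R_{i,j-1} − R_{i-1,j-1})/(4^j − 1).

-0.6388

R_{1,1} = -0.612546 + (-0.612546 − (-0.530927))/3 = -0.639752
R_{2,1} = -0.632313 + (-0.632313 − (-0.612546))/3 = -0.638902
R_{2,2} = (16·(-0.638902) − (-0.639752)) / 15 = -0.638845
(Column j=1 coincides with Simpson's rule on the same nodes.)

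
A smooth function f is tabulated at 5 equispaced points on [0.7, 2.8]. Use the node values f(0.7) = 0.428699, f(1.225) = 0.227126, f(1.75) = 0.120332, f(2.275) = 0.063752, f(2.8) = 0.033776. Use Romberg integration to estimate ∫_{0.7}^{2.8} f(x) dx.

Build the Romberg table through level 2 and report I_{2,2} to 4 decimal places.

I_{0,0} (trapezoid, 1 panel, h=2.1000): 0.485599
I_{1,0} (trapezoid, 2 panels, h=1.0500): 0.369148
I_{2,0} (trapezoid, 4 panels, h=0.5250): 0.337285
I_{1,1} = 0.369148 + (0.369148 − 0.485599)/3 = 0.330331
I_{2,1} = 0.337285 + (0.337285 − 0.369148)/3 = 0.326664
I_{2,2} = 0.326664 + (0.326664 − 0.330331)/15 = 0.326420

0.3264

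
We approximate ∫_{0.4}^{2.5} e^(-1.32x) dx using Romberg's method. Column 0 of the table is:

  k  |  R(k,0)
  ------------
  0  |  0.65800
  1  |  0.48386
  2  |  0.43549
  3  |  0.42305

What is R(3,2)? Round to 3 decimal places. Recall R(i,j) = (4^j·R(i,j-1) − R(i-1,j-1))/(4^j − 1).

0.419

Richardson extrapolation on the trapezoidal column (denominator 4−1=3):
R(2,1) = 0.43549 + (0.43549 − 0.48386)/3 = 0.41937
R(3,1) = (4·0.42305 − 0.43549) / 3 = 0.41890
R(3,2) = 0.41890 + (0.41890 − 0.41937)/15 = 0.41887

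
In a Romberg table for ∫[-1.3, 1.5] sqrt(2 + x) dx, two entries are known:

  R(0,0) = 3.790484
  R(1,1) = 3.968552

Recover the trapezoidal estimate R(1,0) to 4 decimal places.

3.9240

From R(1,1) = (4·R(1,0) − R(0,0))/3, solve for R(1,0):
4·R(1,0) = 3·3.968552 + 3.790484 = 15.696140
R(1,0) = 3.924035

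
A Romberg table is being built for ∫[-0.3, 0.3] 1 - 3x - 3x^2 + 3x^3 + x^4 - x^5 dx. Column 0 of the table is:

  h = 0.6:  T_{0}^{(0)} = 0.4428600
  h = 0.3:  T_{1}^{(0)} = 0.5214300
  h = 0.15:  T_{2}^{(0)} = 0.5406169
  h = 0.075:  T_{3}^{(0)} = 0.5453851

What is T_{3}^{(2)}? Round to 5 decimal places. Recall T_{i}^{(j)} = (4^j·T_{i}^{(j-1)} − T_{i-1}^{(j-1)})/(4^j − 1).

0.54697

T_{2}^{(1)} = 0.5406169 + (0.5406169 − 0.5214300)/3 = 0.5470125
T_{3}^{(1)} = (4·0.5453851 − 0.5406169) / 3 = 0.5469745
T_{3}^{(2)} = (16·0.5469745 − 0.5470125) / 15 = 0.5469720
(Column j=1 coincides with Simpson's rule on the same nodes.)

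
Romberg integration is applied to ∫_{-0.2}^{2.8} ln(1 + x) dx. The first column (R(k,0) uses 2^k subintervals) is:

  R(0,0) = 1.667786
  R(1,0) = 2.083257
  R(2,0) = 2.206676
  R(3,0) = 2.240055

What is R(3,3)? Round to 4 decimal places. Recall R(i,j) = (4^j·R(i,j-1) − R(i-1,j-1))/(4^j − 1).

Richardson extrapolation on the trapezoidal column (denominator 4−1=3):
R(1,1) = (4·2.083257 − 1.667786) / 3 = 2.221747
R(2,1) = 2.206676 + (2.206676 − 2.083257)/3 = 2.247816
R(3,1) = (4·2.240055 − 2.206676) / 3 = 2.251181
R(2,2) = 2.247816 + (2.247816 − 2.221747)/15 = 2.249554
R(3,2) = 2.251181 + (2.251181 − 2.247816)/15 = 2.251405
R(3,3) = (64·2.251405 − 2.249554) / 63 = 2.251434

2.2514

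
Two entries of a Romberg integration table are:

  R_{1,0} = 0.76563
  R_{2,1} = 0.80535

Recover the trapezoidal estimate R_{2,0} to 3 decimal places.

From R_{2,1} = (4·R_{2,0} − R_{1,0})/3, solve for R_{2,0}:
4·R_{2,0} = 3·0.80535 + 0.76563 = 3.18168
R_{2,0} = 0.79542

0.795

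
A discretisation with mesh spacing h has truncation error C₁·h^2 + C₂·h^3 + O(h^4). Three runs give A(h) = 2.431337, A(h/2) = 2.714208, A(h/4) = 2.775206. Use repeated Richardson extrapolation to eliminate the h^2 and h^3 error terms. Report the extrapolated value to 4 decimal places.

2.7937

First eliminate the h^2 term (factor 2^2 = 4):
  B₁ = (4·2.714208 − 2.431337)/3 = 2.808498
  B₂ = (4·2.775206 − 2.714208)/3 = 2.795539
Then eliminate the h^3 term (factor 2^3 = 8):
  (8·2.795539 − 2.808498)/7 = 2.793688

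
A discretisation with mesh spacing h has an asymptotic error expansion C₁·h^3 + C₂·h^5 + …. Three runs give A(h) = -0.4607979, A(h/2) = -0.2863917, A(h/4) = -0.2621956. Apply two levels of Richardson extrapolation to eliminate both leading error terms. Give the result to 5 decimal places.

First eliminate the h^3 term (factor 2^3 = 8):
  B₁ = (8·(-0.2863917) − (-0.4607979))/7 = -0.2614765
  B₂ = (8·(-0.2621956) − (-0.2863917))/7 = -0.2587390
Then eliminate the h^5 term (factor 2^5 = 32):
  (32·(-0.2587390) − (-0.2614765))/31 = -0.2586507

-0.25865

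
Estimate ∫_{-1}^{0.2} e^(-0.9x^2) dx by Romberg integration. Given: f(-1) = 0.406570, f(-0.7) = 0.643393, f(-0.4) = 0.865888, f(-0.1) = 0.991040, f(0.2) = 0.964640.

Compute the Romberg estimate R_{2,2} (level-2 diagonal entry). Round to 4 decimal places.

R_{0,0} (trapezoid, 1 panel, h=1.2000): 0.822726
R_{1,0} (trapezoid, 2 panels, h=0.6000): 0.930896
R_{2,0} (trapezoid, 4 panels, h=0.3000): 0.955778
R_{1,1} = 0.930896 + (0.930896 − 0.822726)/3 = 0.966953
R_{2,1} = 0.955778 + (0.955778 − 0.930896)/3 = 0.964072
R_{2,2} = 0.964072 + (0.964072 − 0.966953)/15 = 0.963880

0.9639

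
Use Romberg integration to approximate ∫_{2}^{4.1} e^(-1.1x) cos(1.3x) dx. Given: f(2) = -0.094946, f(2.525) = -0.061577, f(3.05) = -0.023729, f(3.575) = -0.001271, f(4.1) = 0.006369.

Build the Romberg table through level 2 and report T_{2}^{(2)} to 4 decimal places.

T_{0}^{(0)} (trapezoid, 1 panel, h=2.1000): -0.093006
T_{1}^{(0)} (trapezoid, 2 panels, h=1.0500): -0.071418
T_{2}^{(0)} (trapezoid, 4 panels, h=0.5250): -0.068704
T_{1}^{(1)} = -0.071418 + (-0.071418 − (-0.093006))/3 = -0.064222
T_{2}^{(1)} = -0.068704 + (-0.068704 − (-0.071418))/3 = -0.067799
T_{2}^{(2)} = -0.067799 + (-0.067799 − (-0.064222))/15 = -0.068037

-0.0680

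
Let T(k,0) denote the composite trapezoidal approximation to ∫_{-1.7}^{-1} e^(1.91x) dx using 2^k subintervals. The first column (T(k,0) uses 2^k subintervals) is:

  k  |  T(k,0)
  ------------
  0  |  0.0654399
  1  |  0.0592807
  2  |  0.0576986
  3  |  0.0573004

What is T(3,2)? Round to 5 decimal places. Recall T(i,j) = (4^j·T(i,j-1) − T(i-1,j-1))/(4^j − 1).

Richardson extrapolation on the trapezoidal column (denominator 4−1=3):
T(2,1) = (4·0.0576986 − 0.0592807) / 3 = 0.0571712
T(3,1) = (4·0.0573004 − 0.0576986) / 3 = 0.0571677
T(3,2) = (16·0.0571677 − 0.0571712) / 15 = 0.0571675

0.05717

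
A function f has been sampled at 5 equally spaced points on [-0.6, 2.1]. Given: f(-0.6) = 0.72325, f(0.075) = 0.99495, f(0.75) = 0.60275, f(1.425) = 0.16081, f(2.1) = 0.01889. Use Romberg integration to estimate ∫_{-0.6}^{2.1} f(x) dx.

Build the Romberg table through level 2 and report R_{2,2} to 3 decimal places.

R_{0,0} (trapezoid, 1 panel, h=2.7000): 1.00189
R_{1,0} (trapezoid, 2 panels, h=1.3500): 1.31466
R_{2,0} (trapezoid, 4 panels, h=0.6750): 1.43747
R_{1,1} = 1.31466 + (1.31466 − 1.00189)/3 = 1.41892
R_{2,1} = 1.43747 + (1.43747 − 1.31466)/3 = 1.47841
R_{2,2} = 1.47841 + (1.47841 − 1.41892)/15 = 1.48238

1.482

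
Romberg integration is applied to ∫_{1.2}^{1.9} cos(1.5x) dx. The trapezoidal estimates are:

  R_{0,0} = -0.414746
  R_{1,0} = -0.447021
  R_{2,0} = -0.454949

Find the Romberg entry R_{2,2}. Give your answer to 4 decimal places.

Richardson extrapolation on the trapezoidal column (denominator 4−1=3):
R_{1,1} = (4·(-0.447021) − (-0.414746)) / 3 = -0.457779
R_{2,1} = (4·(-0.454949) − (-0.447021)) / 3 = -0.457592
R_{2,2} = -0.457592 + (-0.457592 − (-0.457779))/15 = -0.457580
(Column j=1 coincides with Simpson's rule on the same nodes.)

-0.4576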